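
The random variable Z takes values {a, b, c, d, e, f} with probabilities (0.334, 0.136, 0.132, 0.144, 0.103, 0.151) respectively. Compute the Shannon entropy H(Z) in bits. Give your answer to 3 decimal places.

2.458 bits

H(Z) = −Σ p·log₂ p.
  −(0.334)·log₂(0.334) = 0.5284
  −(0.136)·log₂(0.136) = 0.3915
  −(0.132)·log₂(0.132) = 0.3856
  −(0.144)·log₂(0.144) = 0.4026
  −(0.103)·log₂(0.103) = 0.3378
  −(0.151)·log₂(0.151) = 0.4118
Sum: 0.5284 + 0.3915 + 0.3856 + 0.4026 + 0.3378 + 0.4118 = 2.458 bits.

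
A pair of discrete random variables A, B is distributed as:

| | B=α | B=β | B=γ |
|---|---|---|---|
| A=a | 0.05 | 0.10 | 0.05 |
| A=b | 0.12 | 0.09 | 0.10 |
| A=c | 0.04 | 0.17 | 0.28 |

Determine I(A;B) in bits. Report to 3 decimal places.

Marginals: p(A) = (0.2000, 0.3100, 0.4900), p(B) = (0.2100, 0.3600, 0.4300).
I(A;B) = H(A) + H(B) − H(A,B).
H(A) = 1.4925, H(B) = 1.5270, H(A,B) = 2.9109.
I(A;B) = 1.4925 + 1.5270 − 2.9109 = 0.109 bits.

0.109 bits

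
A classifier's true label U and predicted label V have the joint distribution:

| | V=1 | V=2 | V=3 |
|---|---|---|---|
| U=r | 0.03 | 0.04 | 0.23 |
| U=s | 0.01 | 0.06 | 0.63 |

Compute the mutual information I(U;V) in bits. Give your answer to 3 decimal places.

Marginals: p(U) = (0.3000, 0.7000), p(V) = (0.0400, 0.1000, 0.8600).
I(U;V) = H(U) + H(V) − H(U,V).
H(U) = 0.8813, H(V) = 0.7051, H(U,V) = 1.5551.
I(U;V) = 0.8813 + 0.7051 − 1.5551 = 0.031 bits.

0.031 bits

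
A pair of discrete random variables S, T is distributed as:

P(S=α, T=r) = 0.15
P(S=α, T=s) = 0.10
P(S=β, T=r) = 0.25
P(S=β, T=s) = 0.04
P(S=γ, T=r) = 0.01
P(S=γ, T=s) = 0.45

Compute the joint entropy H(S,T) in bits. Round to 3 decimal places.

2.013 bits

H(S,T) = −Σ p(x,y)·log₂ p(x,y) over all 6 cells.
  cell (α,r): −0.15·log₂0.15 = 0.4105
  cell (α,s): −0.10·log₂0.10 = 0.3322
  cell (β,r): −0.25·log₂0.25 = 0.5000
  cell (β,s): −0.04·log₂0.04 = 0.1858
  cell (γ,r): −0.01·log₂0.01 = 0.0664
  cell (γ,s): −0.45·log₂0.45 = 0.5184
Sum = 2.013 bits.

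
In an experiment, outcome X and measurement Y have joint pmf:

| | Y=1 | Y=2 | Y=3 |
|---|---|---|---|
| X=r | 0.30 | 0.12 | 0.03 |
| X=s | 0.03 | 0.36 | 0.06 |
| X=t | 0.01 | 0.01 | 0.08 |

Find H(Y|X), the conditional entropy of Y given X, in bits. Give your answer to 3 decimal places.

1.021 bits

Marginals: p(X) = (0.4500, 0.4500, 0.1000), p(Y) = (0.3400, 0.4900, 0.1700).
H(Y|X) = Σ p(X) · H(Y|X=·).
  X=r: p=0.4500, H(Y|X=r) = 1.1589
  X=s: p=0.4500, H(Y|X=s) = 0.9056
  X=t: p=0.1000, H(Y|X=t) = 0.9219
Weighted sum = 1.021 bits.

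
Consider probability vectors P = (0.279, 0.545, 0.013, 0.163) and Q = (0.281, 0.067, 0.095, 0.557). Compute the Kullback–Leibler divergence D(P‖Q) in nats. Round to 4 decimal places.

D(P‖Q) = Σ p·ln(p/q).
  0.279·ln(0.279/0.281) = -0.00199
  0.545·ln(0.545/0.067) = 1.14237
  0.013·ln(0.013/0.095) = -0.02586
  0.163·ln(0.163/0.557) = -0.20030
D(P‖Q) = 0.9142 nats.

0.9142 nats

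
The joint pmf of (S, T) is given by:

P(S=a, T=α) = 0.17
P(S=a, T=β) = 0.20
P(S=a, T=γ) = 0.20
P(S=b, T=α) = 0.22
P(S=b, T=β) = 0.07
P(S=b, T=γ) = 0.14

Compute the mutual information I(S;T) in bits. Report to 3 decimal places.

0.045 bits

Marginals: p(S) = (0.5700, 0.4300), p(T) = (0.3900, 0.2700, 0.3400).
I(S;T) = Σ p(x,y)·log₂[p(x,y)/(p(x)p(y))].
  (a,α): 0.17·log₂(0.7647) = -0.0658
  (a,β): 0.20·log₂(1.2995) = 0.0756
  (a,γ): 0.20·log₂(1.0320) = 0.0091
  (b,α): 0.22·log₂(1.3119) = 0.0862
  (b,β): 0.07·log₂(0.6029) = -0.0511
  (b,γ): 0.14·log₂(0.9576) = -0.0088
Sum = 0.045 bits.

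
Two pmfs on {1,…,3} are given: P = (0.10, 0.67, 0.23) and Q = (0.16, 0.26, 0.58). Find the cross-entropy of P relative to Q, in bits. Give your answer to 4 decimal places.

1.7472 bits

H(P,Q) = −Σ p·log₂ q.
  −0.10·log₂(0.16) = 0.26439
  −0.67·log₂(0.26) = 1.30209
  −0.23·log₂(0.58) = 0.18075
H(P,Q) = 1.7472 bits.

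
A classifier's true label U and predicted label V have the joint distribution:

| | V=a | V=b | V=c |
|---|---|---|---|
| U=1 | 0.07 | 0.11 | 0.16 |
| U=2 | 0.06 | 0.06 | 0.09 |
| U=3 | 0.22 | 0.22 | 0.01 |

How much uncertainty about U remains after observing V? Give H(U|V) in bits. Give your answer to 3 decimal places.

1.304 bits

Marginals: p(U) = (0.3400, 0.2100, 0.4500), p(V) = (0.3500, 0.3900, 0.2600).
H(U|V) = Σ p(V) · H(U|V=·).
  V=a: p=0.3500, H(U|V=a) = 1.3216
  V=b: p=0.3900, H(U|V=b) = 1.3964
  V=c: p=0.2600, H(U|V=c) = 1.1416
Weighted sum = 1.304 bits.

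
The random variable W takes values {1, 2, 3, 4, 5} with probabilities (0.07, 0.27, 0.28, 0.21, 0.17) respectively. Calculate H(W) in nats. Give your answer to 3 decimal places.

1.525 nats

H(W) = −Σ p·ln p.
  −(0.07)·ln(0.07) = 0.1861
  −(0.27)·ln(0.27) = 0.3535
  −(0.28)·ln(0.28) = 0.3564
  −(0.21)·ln(0.21) = 0.3277
  −(0.17)·ln(0.17) = 0.3012
Sum: 0.1861 + 0.3535 + 0.3564 + 0.3277 + 0.3012 = 1.525 nats.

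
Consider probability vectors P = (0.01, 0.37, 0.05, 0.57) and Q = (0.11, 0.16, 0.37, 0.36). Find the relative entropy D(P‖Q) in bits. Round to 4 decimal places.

0.6464 bits

D(P‖Q) = Σ p·log₂(p/q).
  0.01·log₂(0.01/0.11) = -0.03459
  0.37·log₂(0.37/0.16) = 0.44750
  0.05·log₂(0.05/0.37) = -0.14438
  0.57·log₂(0.57/0.36) = 0.37789
D(P‖Q) = 0.6464 bits.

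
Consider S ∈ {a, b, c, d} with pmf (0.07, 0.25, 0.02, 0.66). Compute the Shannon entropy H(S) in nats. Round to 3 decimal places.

H(S) = −Σ p·ln p.
  −(0.07)·ln(0.07) = 0.1861
  −(0.25)·ln(0.25) = 0.3466
  −(0.02)·ln(0.02) = 0.0782
  −(0.66)·ln(0.66) = 0.2742
Sum: 0.1861 + 0.3466 + 0.0782 + 0.2742 = 0.885 nats.

0.885 nats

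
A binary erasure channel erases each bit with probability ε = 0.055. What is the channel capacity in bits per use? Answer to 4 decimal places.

0.9450 bits

Binary erasure channel: capacity C = 1 − ε.
C = 1 − 0.055 = 0.9450 bits per channel use.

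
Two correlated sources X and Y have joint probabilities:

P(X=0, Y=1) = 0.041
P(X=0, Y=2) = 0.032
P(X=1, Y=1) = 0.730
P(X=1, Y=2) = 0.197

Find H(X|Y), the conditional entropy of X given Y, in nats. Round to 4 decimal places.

Chain rule: H(X|Y) = H(X,Y) − H(Y).
Marginals: p(X) = (0.0730, 0.9270), p(Y) = (0.7710, 0.2290).
H(X,Y) = 0.7909 nats; H(Y) = 0.5381 nats.
H(X|Y) = 0.7909 − 0.5381 = 0.2528 nats.

0.2528 nats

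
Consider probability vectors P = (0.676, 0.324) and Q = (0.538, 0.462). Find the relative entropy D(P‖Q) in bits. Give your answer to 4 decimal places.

0.0568 bits

D(P‖Q) = Σ p·log₂(p/q).
  0.676·log₂(0.676/0.538) = 0.22269
  0.324·log₂(0.324/0.462) = -0.16586
D(P‖Q) = 0.0568 bits.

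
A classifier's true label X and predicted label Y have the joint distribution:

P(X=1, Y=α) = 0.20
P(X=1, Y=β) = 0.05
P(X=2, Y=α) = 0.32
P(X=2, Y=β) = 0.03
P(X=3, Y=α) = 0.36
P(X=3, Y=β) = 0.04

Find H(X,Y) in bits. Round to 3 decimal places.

H(X,Y) = −Σ p(x,y)·log₂ p(x,y) over all 6 cells.
  cell (1,α): −0.20·log₂0.20 = 0.4644
  cell (1,β): −0.05·log₂0.05 = 0.2161
  cell (2,α): −0.32·log₂0.32 = 0.5260
  cell (2,β): −0.03·log₂0.03 = 0.1518
  cell (3,α): −0.36·log₂0.36 = 0.5306
  cell (3,β): −0.04·log₂0.04 = 0.1858
Sum = 2.075 bits.

2.075 bits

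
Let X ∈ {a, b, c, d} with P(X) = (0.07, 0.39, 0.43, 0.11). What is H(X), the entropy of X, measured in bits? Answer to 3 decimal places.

H(X) = −Σ p·log₂ p.
  −(0.07)·log₂(0.07) = 0.2686
  −(0.39)·log₂(0.39) = 0.5298
  −(0.43)·log₂(0.43) = 0.5236
  −(0.11)·log₂(0.11) = 0.3503
Sum: 0.2686 + 0.5298 + 0.5236 + 0.3503 = 1.672 bits.

1.672 bits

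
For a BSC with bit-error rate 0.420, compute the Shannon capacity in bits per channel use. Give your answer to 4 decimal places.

Binary symmetric channel: C = 1 − h₂(ε) where h₂ is the binary entropy function.
h₂(0.420) = −0.420·log₂0.420 − 0.580·log₂0.580 = 0.9815.
C = 1 − 0.9815 = 0.0185 bits per channel use.

0.0185 bits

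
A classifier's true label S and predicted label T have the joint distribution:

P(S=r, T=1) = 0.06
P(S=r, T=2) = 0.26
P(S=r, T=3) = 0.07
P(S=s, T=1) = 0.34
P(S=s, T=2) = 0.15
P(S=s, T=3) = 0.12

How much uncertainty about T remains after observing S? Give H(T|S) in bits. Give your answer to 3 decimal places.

Marginals: p(S) = (0.3900, 0.6100), p(T) = (0.4000, 0.4100, 0.1900).
H(T|S) = Σ p(S) · H(T|S=·).
  S=r: p=0.3900, H(T|S=r) = 1.2502
  S=s: p=0.6100, H(T|S=s) = 1.4292
Weighted sum = 1.359 bits.

1.359 bits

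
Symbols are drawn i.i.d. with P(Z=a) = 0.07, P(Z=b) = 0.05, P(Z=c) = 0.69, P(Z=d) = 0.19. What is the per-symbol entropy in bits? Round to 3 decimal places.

1.309 bits

H(Z) = −Σ p·log₂ p.
  −(0.07)·log₂(0.07) = 0.2686
  −(0.05)·log₂(0.05) = 0.2161
  −(0.69)·log₂(0.69) = 0.3694
  −(0.19)·log₂(0.19) = 0.4552
Sum: 0.2686 + 0.2161 + 0.3694 + 0.4552 = 1.309 bits.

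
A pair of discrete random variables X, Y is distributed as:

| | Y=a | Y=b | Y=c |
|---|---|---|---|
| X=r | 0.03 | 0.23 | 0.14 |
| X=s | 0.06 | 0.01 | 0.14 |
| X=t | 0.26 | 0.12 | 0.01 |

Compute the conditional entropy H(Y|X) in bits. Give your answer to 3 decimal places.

Chain rule: H(Y|X) = H(X,Y) − H(X).
Marginals: p(X) = (0.4000, 0.2100, 0.3900), p(Y) = (0.3500, 0.3600, 0.2900).
H(X,Y) = 2.6824 bits; H(X) = 1.5314 bits.
H(Y|X) = 2.6824 − 1.5314 = 1.151 bits.

1.151 bits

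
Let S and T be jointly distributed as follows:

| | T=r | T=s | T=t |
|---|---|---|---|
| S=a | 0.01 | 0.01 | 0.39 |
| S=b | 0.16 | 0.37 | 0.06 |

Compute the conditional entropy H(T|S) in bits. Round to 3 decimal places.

0.883 bits

Marginals: p(S) = (0.4100, 0.5900), p(T) = (0.1700, 0.3800, 0.4500).
H(T|S) = Σ p(S) · H(T|S=·).
  S=a: p=0.4100, H(T|S=a) = 0.3300
  S=b: p=0.5900, H(T|S=b) = 1.2681
Weighted sum = 0.883 bits.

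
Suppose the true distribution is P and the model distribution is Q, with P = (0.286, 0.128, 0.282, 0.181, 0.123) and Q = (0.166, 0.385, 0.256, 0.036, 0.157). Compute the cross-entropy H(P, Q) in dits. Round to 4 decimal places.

0.8032 dits

H(P,Q) = −Σ p·log₁₀ q.
  −0.286·log₁₀(0.166) = 0.22305
  −0.128·log₁₀(0.385) = 0.05306
  −0.282·log₁₀(0.256) = 0.16688
  −0.181·log₁₀(0.036) = 0.26131
  −0.123·log₁₀(0.157) = 0.09890
H(P,Q) = 0.8032 dits.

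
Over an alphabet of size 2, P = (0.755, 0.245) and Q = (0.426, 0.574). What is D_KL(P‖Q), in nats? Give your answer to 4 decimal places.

D(P‖Q) = Σ p·ln(p/q).
  0.755·ln(0.755/0.426) = 0.43207
  0.245·ln(0.245/0.574) = -0.20859
D(P‖Q) = 0.2235 nats.

0.2235 nats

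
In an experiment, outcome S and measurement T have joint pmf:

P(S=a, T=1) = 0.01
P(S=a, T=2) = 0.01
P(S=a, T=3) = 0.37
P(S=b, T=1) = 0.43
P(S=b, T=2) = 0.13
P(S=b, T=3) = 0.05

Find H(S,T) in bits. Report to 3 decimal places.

H(S,T) = −Σ p(x,y)·log₂ p(x,y) over all 6 cells.
  cell (a,1): −0.01·log₂0.01 = 0.0664
  cell (a,2): −0.01·log₂0.01 = 0.0664
  cell (a,3): −0.37·log₂0.37 = 0.5307
  cell (b,1): −0.43·log₂0.43 = 0.5236
  cell (b,2): −0.13·log₂0.13 = 0.3826
  cell (b,3): −0.05·log₂0.05 = 0.2161
Sum = 1.786 bits.

1.786 bits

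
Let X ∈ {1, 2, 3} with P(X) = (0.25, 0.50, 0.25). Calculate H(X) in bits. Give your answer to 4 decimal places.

1.5000 bits

H(X) = −Σ p·log₂ p.
  −(0.25)·log₂(0.25) = 0.50000
  −(0.50)·log₂(0.50) = 0.50000
  −(0.25)·log₂(0.25) = 0.50000
Sum: 0.50000 + 0.50000 + 0.50000 = 1.5000 bits.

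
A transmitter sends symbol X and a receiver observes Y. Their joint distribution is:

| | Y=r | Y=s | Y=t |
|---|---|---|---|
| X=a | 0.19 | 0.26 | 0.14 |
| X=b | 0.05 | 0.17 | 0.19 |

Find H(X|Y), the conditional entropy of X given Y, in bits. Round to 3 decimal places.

Chain rule: H(X|Y) = H(X,Y) − H(Y).
Marginals: p(X) = (0.5900, 0.4100), p(Y) = (0.2400, 0.4300, 0.3300).
H(X,Y) = 2.4635 bits; H(Y) = 1.5455 bits.
H(X|Y) = 2.4635 − 1.5455 = 0.918 bits.

0.918 bits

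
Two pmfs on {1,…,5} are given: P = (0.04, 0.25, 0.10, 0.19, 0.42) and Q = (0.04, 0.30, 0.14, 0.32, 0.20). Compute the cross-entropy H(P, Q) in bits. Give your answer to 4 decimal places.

2.1912 bits

H(P,Q) = −Σ p·log₂ q.
  −0.04·log₂(0.04) = 0.18575
  −0.25·log₂(0.30) = 0.43424
  −0.10·log₂(0.14) = 0.28365
  −0.19·log₂(0.32) = 0.31233
  −0.42·log₂(0.20) = 0.97521
H(P,Q) = 2.1912 bits.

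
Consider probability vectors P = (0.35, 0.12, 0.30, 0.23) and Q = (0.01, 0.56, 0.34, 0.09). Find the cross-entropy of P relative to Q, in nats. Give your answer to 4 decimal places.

H(P,Q) = −Σ p·ln q.
  −0.35·ln(0.01) = 1.61181
  −0.12·ln(0.56) = 0.06958
  −0.30·ln(0.34) = 0.32364
  −0.23·ln(0.09) = 0.55383
H(P,Q) = 2.5589 nats.

2.5589 nats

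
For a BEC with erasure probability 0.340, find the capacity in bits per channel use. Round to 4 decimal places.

0.6600 bits

Binary erasure channel: capacity C = 1 − ε.
C = 1 − 0.340 = 0.6600 bits per channel use.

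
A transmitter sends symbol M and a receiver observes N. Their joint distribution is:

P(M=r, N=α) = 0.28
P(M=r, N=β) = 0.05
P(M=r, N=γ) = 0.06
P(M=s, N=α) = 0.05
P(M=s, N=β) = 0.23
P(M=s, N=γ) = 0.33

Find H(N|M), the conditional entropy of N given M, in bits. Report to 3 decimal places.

Marginals: p(M) = (0.3900, 0.6100), p(N) = (0.3300, 0.2800, 0.3900).
H(N|M) = Σ p(M) · H(N|M=·).
  M=r: p=0.3900, H(N|M=r) = 1.1386
  M=s: p=0.6100, H(N|M=s) = 1.3059
Weighted sum = 1.241 bits.

1.241 bits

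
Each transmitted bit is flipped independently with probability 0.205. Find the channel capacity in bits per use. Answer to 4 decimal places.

Binary symmetric channel: C = 1 − h₂(ε) where h₂ is the binary entropy function.
h₂(0.205) = −0.205·log₂0.205 − 0.795·log₂0.795 = 0.7318.
C = 1 − 0.7318 = 0.2682 bits per channel use.

0.2682 bits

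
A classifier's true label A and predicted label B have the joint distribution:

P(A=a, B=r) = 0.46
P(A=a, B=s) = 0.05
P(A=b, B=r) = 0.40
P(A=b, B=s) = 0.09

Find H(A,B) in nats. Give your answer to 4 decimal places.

1.0902 nats

H(A,B) = −Σ p(x,y)·ln p(x,y) over all 4 cells.
  cell (a,r): −0.46·ln0.46 = 0.35720
  cell (a,s): −0.05·ln0.05 = 0.14979
  cell (b,r): −0.40·ln0.40 = 0.36652
  cell (b,s): −0.09·ln0.09 = 0.21672
Sum = 1.0902 nats.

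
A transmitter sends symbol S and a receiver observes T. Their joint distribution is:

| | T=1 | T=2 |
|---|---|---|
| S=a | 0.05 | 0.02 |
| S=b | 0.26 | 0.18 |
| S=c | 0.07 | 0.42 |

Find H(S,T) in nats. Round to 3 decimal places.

1.437 nats

H(S,T) = −Σ p(x,y)·ln p(x,y) over all 6 cells.
  cell (a,1): −0.05·ln0.05 = 0.1498
  cell (a,2): −0.02·ln0.02 = 0.0782
  cell (b,1): −0.26·ln0.26 = 0.3502
  cell (b,2): −0.18·ln0.18 = 0.3087
  cell (c,1): −0.07·ln0.07 = 0.1861
  cell (c,2): −0.42·ln0.42 = 0.3644
Sum = 1.437 nats.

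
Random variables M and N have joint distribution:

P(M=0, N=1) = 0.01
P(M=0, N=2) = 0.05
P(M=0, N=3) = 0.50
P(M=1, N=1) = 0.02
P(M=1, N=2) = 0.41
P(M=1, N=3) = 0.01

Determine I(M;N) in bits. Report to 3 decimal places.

Marginals: p(M) = (0.5600, 0.4400), p(N) = (0.0300, 0.4600, 0.5100).
I(M;N) = H(M) + H(N) − H(M,N).
H(M) = 0.9896, H(N) = 1.1625, H(M,N) = 1.4892.
I(M;N) = 0.9896 + 1.1625 − 1.4892 = 0.663 bits.

0.663 bits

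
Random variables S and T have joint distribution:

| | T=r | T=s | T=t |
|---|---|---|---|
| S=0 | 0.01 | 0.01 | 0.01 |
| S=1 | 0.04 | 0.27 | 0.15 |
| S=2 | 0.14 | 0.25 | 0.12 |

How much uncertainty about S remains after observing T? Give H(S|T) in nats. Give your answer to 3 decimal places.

0.773 nats

Chain rule: H(S|T) = H(S,T) − H(T).
Marginals: p(S) = (0.0300, 0.4600, 0.5100), p(T) = (0.1900, 0.5300, 0.2800).
H(S,T) = 1.7813 nats; H(T) = 1.0085 nats.
H(S|T) = 1.7813 − 1.0085 = 0.773 nats.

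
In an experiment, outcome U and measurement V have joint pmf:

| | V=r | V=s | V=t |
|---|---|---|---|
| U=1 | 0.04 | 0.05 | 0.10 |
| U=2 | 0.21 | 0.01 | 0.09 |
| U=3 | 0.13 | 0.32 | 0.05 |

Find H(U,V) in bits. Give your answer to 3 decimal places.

H(U,V) = −Σ p(x,y)·log₂ p(x,y) over all 9 cells.
  cell (1,r): −0.04·log₂0.04 = 0.1858
  cell (1,s): −0.05·log₂0.05 = 0.2161
  cell (1,t): −0.10·log₂0.10 = 0.3322
  cell (2,r): −0.21·log₂0.21 = 0.4728
  cell (2,s): −0.01·log₂0.01 = 0.0664
  cell (2,t): −0.09·log₂0.09 = 0.3127
  cell (3,r): −0.13·log₂0.13 = 0.3826
  cell (3,s): −0.32·log₂0.32 = 0.5260
  cell (3,t): −0.05·log₂0.05 = 0.2161
Sum = 2.711 bits.

2.711 bits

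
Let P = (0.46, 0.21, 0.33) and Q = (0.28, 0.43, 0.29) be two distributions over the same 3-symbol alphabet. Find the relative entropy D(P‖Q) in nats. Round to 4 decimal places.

D(P‖Q) = Σ p·ln(p/q).
  0.46·ln(0.46/0.28) = 0.22836
  0.21·ln(0.21/0.43) = -0.15050
  0.33·ln(0.33/0.29) = 0.04264
D(P‖Q) = 0.1205 nats.

0.1205 nats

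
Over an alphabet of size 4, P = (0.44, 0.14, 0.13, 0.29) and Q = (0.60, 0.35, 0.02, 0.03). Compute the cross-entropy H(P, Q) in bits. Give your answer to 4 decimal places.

H(P,Q) = −Σ p·log₂ q.
  −0.44·log₂(0.60) = 0.32426
  −0.14·log₂(0.35) = 0.21204
  −0.13·log₂(0.02) = 0.73370
  −0.29·log₂(0.03) = 1.46708
H(P,Q) = 2.7371 bits.

2.7371 bits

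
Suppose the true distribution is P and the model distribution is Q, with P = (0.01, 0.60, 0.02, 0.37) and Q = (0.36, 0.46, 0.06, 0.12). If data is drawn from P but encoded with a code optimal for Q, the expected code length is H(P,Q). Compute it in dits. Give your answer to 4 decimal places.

H(P,Q) = −Σ p·log₁₀ q.
  −0.01·log₁₀(0.36) = 0.00444
  −0.60·log₁₀(0.46) = 0.20235
  −0.02·log₁₀(0.06) = 0.02444
  −0.37·log₁₀(0.12) = 0.34070
H(P,Q) = 0.5719 dits.

0.5719 dits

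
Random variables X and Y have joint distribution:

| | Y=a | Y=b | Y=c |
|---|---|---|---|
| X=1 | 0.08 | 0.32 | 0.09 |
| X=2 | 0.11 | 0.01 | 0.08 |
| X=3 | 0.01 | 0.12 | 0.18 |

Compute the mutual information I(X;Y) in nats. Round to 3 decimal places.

Marginals: p(X) = (0.4900, 0.2000, 0.3100), p(Y) = (0.2000, 0.4500, 0.3500).
I(X;Y) = Σ p(x,y)·ln[p(x,y)/(p(x)p(y))].
  (1,a): 0.08·ln(0.8163) = -0.0162
  (1,b): 0.32·ln(1.4512) = 0.1192
  (1,c): 0.09·ln(0.5248) = -0.0580
  (2,a): 0.11·ln(2.7500) = 0.1113
  (2,b): 0.01·ln(0.1111) = -0.0220
  (2,c): 0.08·ln(1.1429) = 0.0107
  (3,a): 0.01·ln(0.1613) = -0.0182
  (3,b): 0.12·ln(0.8602) = -0.0181
  (3,c): 0.18·ln(1.6590) = 0.0911
Sum = 0.200 nats.

0.200 nats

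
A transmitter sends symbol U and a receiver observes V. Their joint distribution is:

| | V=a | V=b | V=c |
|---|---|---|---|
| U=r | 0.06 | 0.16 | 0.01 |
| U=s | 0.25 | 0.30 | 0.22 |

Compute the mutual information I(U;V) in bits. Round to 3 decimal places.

0.070 bits

Marginals: p(U) = (0.2300, 0.7700), p(V) = (0.3100, 0.4600, 0.2300).
I(U;V) = H(U) + H(V) − H(U,V).
H(U) = 0.7780, H(V) = 1.5268, H(U,V) = 2.2347.
I(U;V) = 0.7780 + 1.5268 − 2.2347 = 0.070 bits.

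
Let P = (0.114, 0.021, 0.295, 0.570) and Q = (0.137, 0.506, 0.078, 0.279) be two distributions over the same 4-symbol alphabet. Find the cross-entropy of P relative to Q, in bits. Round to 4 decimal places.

2.4830 bits

H(P,Q) = −Σ p·log₂ q.
  −0.114·log₂(0.137) = 0.32692
  −0.021·log₂(0.506) = 0.02064
  −0.295·log₂(0.078) = 1.08571
  −0.570·log₂(0.279) = 1.04975
H(P,Q) = 2.4830 bits.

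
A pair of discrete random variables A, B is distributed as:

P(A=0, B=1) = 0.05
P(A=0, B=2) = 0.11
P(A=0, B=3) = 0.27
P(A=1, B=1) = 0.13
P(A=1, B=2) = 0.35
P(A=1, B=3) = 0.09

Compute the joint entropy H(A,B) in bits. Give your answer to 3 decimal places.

H(A,B) = −Σ p(x,y)·log₂ p(x,y) over all 6 cells.
  cell (0,1): −0.05·log₂0.05 = 0.2161
  cell (0,2): −0.11·log₂0.11 = 0.3503
  cell (0,3): −0.27·log₂0.27 = 0.5100
  cell (1,1): −0.13·log₂0.13 = 0.3826
  cell (1,2): −0.35·log₂0.35 = 0.5301
  cell (1,3): −0.09·log₂0.09 = 0.3127
Sum = 2.302 bits.

2.302 bits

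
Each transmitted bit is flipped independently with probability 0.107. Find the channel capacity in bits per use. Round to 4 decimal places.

0.5092 bits

Binary symmetric channel: C = 1 − h₂(ε) where h₂ is the binary entropy function.
h₂(0.107) = −0.107·log₂0.107 − 0.893·log₂0.893 = 0.4908.
C = 1 − 0.4908 = 0.5092 bits per channel use.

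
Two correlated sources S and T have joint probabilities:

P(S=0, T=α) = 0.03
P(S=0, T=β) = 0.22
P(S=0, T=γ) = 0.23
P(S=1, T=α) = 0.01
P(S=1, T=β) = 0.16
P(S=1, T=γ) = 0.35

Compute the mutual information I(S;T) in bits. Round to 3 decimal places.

0.031 bits

Marginals: p(S) = (0.4800, 0.5200), p(T) = (0.0400, 0.3800, 0.5800).
I(S;T) = H(S) + H(T) − H(S,T).
H(S) = 0.9988, H(T) = 1.1720, H(S,T) = 2.1396.
I(S;T) = 0.9988 + 1.1720 − 2.1396 = 0.031 bits.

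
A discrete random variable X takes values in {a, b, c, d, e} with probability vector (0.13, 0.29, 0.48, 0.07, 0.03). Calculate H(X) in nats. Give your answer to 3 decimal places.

1.268 nats

H(X) = −Σ p·ln p.
  −(0.13)·ln(0.13) = 0.2652
  −(0.29)·ln(0.29) = 0.3590
  −(0.48)·ln(0.48) = 0.3523
  −(0.07)·ln(0.07) = 0.1861
  −(0.03)·ln(0.03) = 0.1052
Sum: 0.2652 + 0.3590 + 0.3523 + 0.1861 + 0.1052 = 1.268 nats.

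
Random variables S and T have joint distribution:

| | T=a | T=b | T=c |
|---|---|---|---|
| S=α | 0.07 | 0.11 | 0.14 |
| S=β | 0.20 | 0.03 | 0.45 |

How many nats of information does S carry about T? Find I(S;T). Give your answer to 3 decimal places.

0.076 nats

Marginals: p(S) = (0.3200, 0.6800), p(T) = (0.2700, 0.1400, 0.5900).
I(S;T) = H(S) + H(T) − H(S,T).
H(S) = 0.6269, H(T) = 0.9401, H(S,T) = 1.4906.
I(S;T) = 0.6269 + 0.9401 − 1.4906 = 0.076 nats.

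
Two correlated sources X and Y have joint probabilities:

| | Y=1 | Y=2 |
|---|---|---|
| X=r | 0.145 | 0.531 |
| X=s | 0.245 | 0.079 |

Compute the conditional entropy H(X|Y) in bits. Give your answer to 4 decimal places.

0.7105 bits

Marginals: p(X) = (0.6760, 0.3240), p(Y) = (0.3900, 0.6100).
H(X|Y) = Σ p(Y) · H(X|Y=·).
  Y=1: p=0.3900, H(X|Y=1) = 0.9520
  Y=2: p=0.6100, H(X|Y=2) = 0.5561
Weighted sum = 0.7105 bits.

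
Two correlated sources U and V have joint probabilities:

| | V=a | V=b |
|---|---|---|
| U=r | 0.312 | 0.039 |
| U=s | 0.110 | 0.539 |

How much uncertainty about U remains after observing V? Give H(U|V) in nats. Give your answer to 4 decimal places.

0.3849 nats

Marginals: p(U) = (0.3510, 0.6490), p(V) = (0.4220, 0.5780).
H(U|V) = Σ p(V) · H(U|V=·).
  V=a: p=0.4220, H(U|V=a) = 0.5737
  V=b: p=0.5780, H(U|V=b) = 0.2471
Weighted sum = 0.3849 nats.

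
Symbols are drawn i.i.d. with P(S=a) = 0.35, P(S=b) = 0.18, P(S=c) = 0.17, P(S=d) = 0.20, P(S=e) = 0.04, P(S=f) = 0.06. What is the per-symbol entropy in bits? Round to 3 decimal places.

H(S) = −Σ p·log₂ p.
  −(0.35)·log₂(0.35) = 0.5301
  −(0.18)·log₂(0.18) = 0.4453
  −(0.17)·log₂(0.17) = 0.4346
  −(0.20)·log₂(0.20) = 0.4644
  −(0.04)·log₂(0.04) = 0.1858
  −(0.06)·log₂(0.06) = 0.2435
Sum: 0.5301 + 0.4453 + 0.4346 + 0.4644 + 0.1858 + 0.2435 = 2.304 bits.

2.304 bits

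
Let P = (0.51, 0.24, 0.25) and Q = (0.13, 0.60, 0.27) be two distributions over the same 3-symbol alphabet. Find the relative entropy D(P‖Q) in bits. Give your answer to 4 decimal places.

0.6607 bits

D(P‖Q) = Σ p·log₂(p/q).
  0.51·log₂(0.51/0.13) = 1.00571
  0.24·log₂(0.24/0.60) = -0.31726
  0.25·log₂(0.25/0.27) = -0.02776
D(P‖Q) = 0.6607 bits.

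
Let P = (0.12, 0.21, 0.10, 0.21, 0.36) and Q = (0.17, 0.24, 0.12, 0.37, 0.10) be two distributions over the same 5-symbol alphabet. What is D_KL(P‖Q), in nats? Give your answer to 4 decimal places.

0.2541 nats

D(P‖Q) = Σ p·ln(p/q).
  0.12·ln(0.12/0.17) = -0.04180
  0.21·ln(0.21/0.24) = -0.02804
  0.10·ln(0.10/0.12) = -0.01823
  0.21·ln(0.21/0.37) = -0.11894
  0.36·ln(0.36/0.10) = 0.46114
D(P‖Q) = 0.2541 nats.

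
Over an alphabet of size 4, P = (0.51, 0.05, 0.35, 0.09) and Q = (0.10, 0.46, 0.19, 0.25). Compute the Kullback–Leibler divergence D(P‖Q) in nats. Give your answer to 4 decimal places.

0.8418 nats

D(P‖Q) = Σ p·ln(p/q).
  0.51·ln(0.51/0.10) = 0.83091
  0.05·ln(0.05/0.46) = -0.11096
  0.35·ln(0.35/0.19) = 0.21382
  0.09·ln(0.09/0.25) = -0.09195
D(P‖Q) = 0.8418 nats.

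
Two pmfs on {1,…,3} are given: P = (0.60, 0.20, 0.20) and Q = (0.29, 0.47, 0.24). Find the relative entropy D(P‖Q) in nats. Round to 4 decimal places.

D(P‖Q) = Σ p·ln(p/q).
  0.60·ln(0.60/0.29) = 0.43623
  0.20·ln(0.20/0.47) = -0.17088
  0.20·ln(0.20/0.24) = -0.03646
D(P‖Q) = 0.2289 nats.

0.2289 nats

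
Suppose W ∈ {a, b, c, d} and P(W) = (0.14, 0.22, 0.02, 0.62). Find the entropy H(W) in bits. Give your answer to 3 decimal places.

H(W) = −Σ p·log₂ p.
  −(0.14)·log₂(0.14) = 0.3971
  −(0.22)·log₂(0.22) = 0.4806
  −(0.02)·log₂(0.02) = 0.1129
  −(0.62)·log₂(0.62) = 0.4276
Sum: 0.3971 + 0.4806 + 0.1129 + 0.4276 = 1.418 bits.

1.418 bits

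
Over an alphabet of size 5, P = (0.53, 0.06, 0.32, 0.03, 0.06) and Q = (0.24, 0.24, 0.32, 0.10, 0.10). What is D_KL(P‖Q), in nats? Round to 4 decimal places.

0.2699 nats

D(P‖Q) = Σ p·ln(p/q).
  0.53·ln(0.53/0.24) = 0.41989
  0.06·ln(0.06/0.24) = -0.08318
  0.32·ln(0.32/0.32) = 0.00000
  0.03·ln(0.03/0.10) = -0.03612
  0.06·ln(0.06/0.10) = -0.03065
D(P‖Q) = 0.2699 nats.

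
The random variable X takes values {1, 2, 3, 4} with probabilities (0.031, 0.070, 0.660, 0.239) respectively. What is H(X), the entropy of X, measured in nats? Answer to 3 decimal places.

H(X) = −Σ p·ln p.
  −(0.031)·ln(0.031) = 0.1077
  −(0.070)·ln(0.070) = 0.1861
  −(0.660)·ln(0.660) = 0.2742
  −(0.239)·ln(0.239) = 0.3421
Sum: 0.1077 + 0.1861 + 0.2742 + 0.3421 = 0.910 nats.

0.910 nats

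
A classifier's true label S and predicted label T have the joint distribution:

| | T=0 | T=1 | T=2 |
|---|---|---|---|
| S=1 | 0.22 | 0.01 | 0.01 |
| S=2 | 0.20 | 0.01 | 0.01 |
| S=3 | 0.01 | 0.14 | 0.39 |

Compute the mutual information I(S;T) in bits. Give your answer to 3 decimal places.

Marginals: p(S) = (0.2400, 0.2200, 0.5400), p(T) = (0.4300, 0.1600, 0.4100).
I(S;T) = Σ p(x,y)·log₂[p(x,y)/(p(x)p(y))].
  (1,0): 0.22·log₂(2.1318) = 0.2403
  (1,1): 0.01·log₂(0.2604) = -0.0194
  (1,2): 0.01·log₂(0.1016) = -0.0330
  (2,0): 0.20·log₂(2.1142) = 0.2160
  (2,1): 0.01·log₂(0.2841) = -0.0182
  (2,2): 0.01·log₂(0.1109) = -0.0317
  (3,0): 0.01·log₂(0.0431) = -0.0454
  (3,1): 0.14·log₂(1.6204) = 0.0975
  (3,2): 0.39·log₂(1.7615) = 0.3186
Sum = 0.725 bits.

0.725 bits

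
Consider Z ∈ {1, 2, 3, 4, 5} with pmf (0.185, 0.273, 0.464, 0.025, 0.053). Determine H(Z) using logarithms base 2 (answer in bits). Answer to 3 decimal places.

H(Z) = −Σ p·log₂ p.
  −(0.185)·log₂(0.185) = 0.4504
  −(0.273)·log₂(0.273) = 0.5113
  −(0.464)·log₂(0.464) = 0.5140
  −(0.025)·log₂(0.025) = 0.1330
  −(0.053)·log₂(0.053) = 0.2246
Sum: 0.4504 + 0.5113 + 0.5140 + 0.1330 + 0.2246 = 1.833 bits.

1.833 bits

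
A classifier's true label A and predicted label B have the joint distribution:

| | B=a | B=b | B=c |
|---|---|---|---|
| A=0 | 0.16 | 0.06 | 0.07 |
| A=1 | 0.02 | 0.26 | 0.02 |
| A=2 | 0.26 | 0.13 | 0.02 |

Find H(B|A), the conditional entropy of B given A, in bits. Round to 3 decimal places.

1.101 bits

Chain rule: H(B|A) = H(A,B) − H(A).
Marginals: p(A) = (0.2900, 0.3000, 0.4100), p(B) = (0.4400, 0.4500, 0.1100).
H(A,B) = 2.6670 bits; H(A) = 1.5664 bits.
H(B|A) = 2.6670 − 1.5664 = 1.101 bits.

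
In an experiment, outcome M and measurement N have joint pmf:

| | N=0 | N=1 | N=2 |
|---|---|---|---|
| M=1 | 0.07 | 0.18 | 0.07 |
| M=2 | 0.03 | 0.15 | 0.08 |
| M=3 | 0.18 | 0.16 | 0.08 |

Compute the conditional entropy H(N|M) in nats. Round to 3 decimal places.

0.998 nats

Marginals: p(M) = (0.3200, 0.2600, 0.4200), p(N) = (0.2800, 0.4900, 0.2300).
H(N|M) = Σ p(M) · H(N|M=·).
  M=1: p=0.3200, H(N|M=1) = 0.9886
  M=2: p=0.2600, H(N|M=2) = 0.9292
  M=3: p=0.4200, H(N|M=3) = 1.0466
Weighted sum = 0.998 nats.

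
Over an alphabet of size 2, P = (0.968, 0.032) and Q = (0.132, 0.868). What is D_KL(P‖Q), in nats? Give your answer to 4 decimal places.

1.8231 nats

D(P‖Q) = Σ p·ln(p/q).
  0.968·ln(0.968/0.132) = 1.92867
  0.032·ln(0.032/0.868) = -0.10561
D(P‖Q) = 1.8231 nats.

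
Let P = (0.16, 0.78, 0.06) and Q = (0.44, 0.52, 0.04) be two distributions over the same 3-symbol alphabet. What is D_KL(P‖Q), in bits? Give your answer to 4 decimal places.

0.2579 bits

D(P‖Q) = Σ p·log₂(p/q).
  0.16·log₂(0.16/0.44) = -0.23351
  0.78·log₂(0.78/0.52) = 0.45627
  0.06·log₂(0.06/0.04) = 0.03510
D(P‖Q) = 0.2579 bits.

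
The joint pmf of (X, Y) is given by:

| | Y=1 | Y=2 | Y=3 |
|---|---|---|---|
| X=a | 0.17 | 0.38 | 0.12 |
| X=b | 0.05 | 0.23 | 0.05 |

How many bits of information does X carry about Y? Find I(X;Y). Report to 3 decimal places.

Marginals: p(X) = (0.6700, 0.3300), p(Y) = (0.2200, 0.6100, 0.1700).
I(X;Y) = H(X) + H(Y) − H(X,Y).
H(X) = 0.9149, H(Y) = 1.3502, H(X,Y) = 2.2520.
I(X;Y) = 0.9149 + 1.3502 − 2.2520 = 0.013 bits.

0.013 bits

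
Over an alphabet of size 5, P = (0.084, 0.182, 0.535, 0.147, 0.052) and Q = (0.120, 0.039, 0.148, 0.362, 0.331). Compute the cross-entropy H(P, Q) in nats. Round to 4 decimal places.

1.9975 nats

H(P,Q) = −Σ p·ln q.
  −0.084·ln(0.120) = 0.17810
  −0.182·ln(0.039) = 0.59044
  −0.535·ln(0.148) = 1.02214
  −0.147·ln(0.362) = 0.14937
  −0.052·ln(0.331) = 0.05749
H(P,Q) = 1.9975 nats.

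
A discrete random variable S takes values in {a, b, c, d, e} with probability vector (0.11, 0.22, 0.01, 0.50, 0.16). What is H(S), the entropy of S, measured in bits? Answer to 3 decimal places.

1.820 bits

H(S) = −Σ p·log₂ p.
  −(0.11)·log₂(0.11) = 0.3503
  −(0.22)·log₂(0.22) = 0.4806
  −(0.01)·log₂(0.01) = 0.0664
  −(0.50)·log₂(0.50) = 0.5000
  −(0.16)·log₂(0.16) = 0.4230
Sum: 0.3503 + 0.4806 + 0.0664 + 0.5000 + 0.4230 = 1.820 bits.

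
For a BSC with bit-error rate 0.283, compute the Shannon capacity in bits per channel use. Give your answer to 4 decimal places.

0.1405 bits

Binary symmetric channel: C = 1 − h₂(ε) where h₂ is the binary entropy function.
h₂(0.283) = −0.283·log₂0.283 − 0.717·log₂0.717 = 0.8595.
C = 1 − 0.8595 = 0.1405 bits per channel use.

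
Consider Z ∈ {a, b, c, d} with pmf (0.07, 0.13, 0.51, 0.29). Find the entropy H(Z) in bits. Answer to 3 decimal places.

H(Z) = −Σ p·log₂ p.
  −(0.07)·log₂(0.07) = 0.2686
  −(0.13)·log₂(0.13) = 0.3826
  −(0.51)·log₂(0.51) = 0.4954
  −(0.29)·log₂(0.29) = 0.5179
Sum: 0.2686 + 0.3826 + 0.4954 + 0.5179 = 1.665 bits.

1.665 bits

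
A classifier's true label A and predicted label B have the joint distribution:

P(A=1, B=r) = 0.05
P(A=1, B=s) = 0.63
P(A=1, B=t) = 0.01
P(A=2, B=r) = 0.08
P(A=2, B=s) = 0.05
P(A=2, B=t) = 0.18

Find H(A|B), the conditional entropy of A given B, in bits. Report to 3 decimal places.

0.439 bits

Marginals: p(A) = (0.6900, 0.3100), p(B) = (0.1300, 0.6800, 0.1900).
H(A|B) = Σ p(B) · H(A|B=·).
  B=r: p=0.1300, H(A|B=r) = 0.9612
  B=s: p=0.6800, H(A|B=s) = 0.3790
  B=t: p=0.1900, H(A|B=t) = 0.2975
Weighted sum = 0.439 bits.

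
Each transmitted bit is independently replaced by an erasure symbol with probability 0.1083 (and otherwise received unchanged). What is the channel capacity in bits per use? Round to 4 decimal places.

0.8917 bits

Binary erasure channel: capacity C = 1 − ε.
C = 1 − 0.1083 = 0.8917 bits per channel use.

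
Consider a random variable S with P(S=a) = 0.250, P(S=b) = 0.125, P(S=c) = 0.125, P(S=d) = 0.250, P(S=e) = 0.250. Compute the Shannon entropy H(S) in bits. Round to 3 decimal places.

2.250 bits

H(S) = −Σ p·log₂ p.
  −(0.250)·log₂(0.250) = 0.5000
  −(0.125)·log₂(0.125) = 0.3750
  −(0.125)·log₂(0.125) = 0.3750
  −(0.250)·log₂(0.250) = 0.5000
  −(0.250)·log₂(0.250) = 0.5000
Sum: 0.5000 + 0.3750 + 0.3750 + 0.5000 + 0.5000 = 2.250 bits.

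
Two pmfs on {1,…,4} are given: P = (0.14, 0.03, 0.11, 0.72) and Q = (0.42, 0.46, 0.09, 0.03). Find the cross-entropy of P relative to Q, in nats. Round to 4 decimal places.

2.9343 nats

H(P,Q) = −Σ p·ln q.
  −0.14·ln(0.42) = 0.12145
  −0.03·ln(0.46) = 0.02330
  −0.11·ln(0.09) = 0.26487
  −0.72·ln(0.03) = 2.52472
H(P,Q) = 2.9343 nats.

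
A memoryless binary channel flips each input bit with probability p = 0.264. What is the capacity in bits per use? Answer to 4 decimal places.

0.1673 bits

Binary symmetric channel: C = 1 − h₂(ε) where h₂ is the binary entropy function.
h₂(0.264) = −0.264·log₂0.264 − 0.736·log₂0.736 = 0.8327.
C = 1 − 0.8327 = 0.1673 bits per channel use.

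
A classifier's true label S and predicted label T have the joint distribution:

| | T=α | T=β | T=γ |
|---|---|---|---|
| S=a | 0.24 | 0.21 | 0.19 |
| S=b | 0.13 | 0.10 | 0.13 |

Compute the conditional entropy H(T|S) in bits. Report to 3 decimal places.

1.577 bits

Chain rule: H(T|S) = H(S,T) − H(S).
Marginals: p(S) = (0.6400, 0.3600), p(T) = (0.3700, 0.3100, 0.3200).
H(S,T) = 2.5197 bits; H(S) = 0.9427 bits.
H(T|S) = 2.5197 − 0.9427 = 1.577 bits.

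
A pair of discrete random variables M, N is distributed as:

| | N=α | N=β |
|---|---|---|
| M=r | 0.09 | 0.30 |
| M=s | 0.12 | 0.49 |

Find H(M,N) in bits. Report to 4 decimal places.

H(M,N) = −Σ p(x,y)·log₂ p(x,y) over all 4 cells.
  cell (r,α): −0.09·log₂0.09 = 0.31265
  cell (r,β): −0.30·log₂0.30 = 0.52109
  cell (s,α): −0.12·log₂0.12 = 0.36707
  cell (s,β): −0.49·log₂0.49 = 0.50428
Sum = 1.7051 bits.

1.7051 bits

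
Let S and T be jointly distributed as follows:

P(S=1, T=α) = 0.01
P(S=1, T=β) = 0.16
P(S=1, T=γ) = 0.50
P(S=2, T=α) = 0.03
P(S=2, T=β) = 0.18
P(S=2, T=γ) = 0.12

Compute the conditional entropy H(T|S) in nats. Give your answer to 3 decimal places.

0.720 nats

Marginals: p(S) = (0.6700, 0.3300), p(T) = (0.0400, 0.3400, 0.6200).
H(T|S) = Σ p(S) · H(T|S=·).
  S=1: p=0.6700, H(T|S=1) = 0.6232
  S=2: p=0.3300, H(T|S=2) = 0.9165
Weighted sum = 0.720 nats.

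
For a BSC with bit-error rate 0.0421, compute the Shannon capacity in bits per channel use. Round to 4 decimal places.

Binary symmetric channel: C = 1 − h₂(ε) where h₂ is the binary entropy function.
h₂(0.0421) = −0.0421·log₂0.0421 − 0.9579·log₂0.9579 = 0.2518.
C = 1 − 0.2518 = 0.7482 bits per channel use.

0.7482 bits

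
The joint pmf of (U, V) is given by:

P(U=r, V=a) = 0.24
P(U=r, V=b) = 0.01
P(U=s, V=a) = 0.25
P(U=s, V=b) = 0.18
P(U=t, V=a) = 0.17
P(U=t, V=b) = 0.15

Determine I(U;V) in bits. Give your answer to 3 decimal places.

Marginals: p(U) = (0.2500, 0.4300, 0.3200), p(V) = (0.6600, 0.3400).
I(U;V) = H(U) + H(V) − H(U,V).
H(U) = 1.5496, H(V) = 0.9248, H(U,V) = 2.3510.
I(U;V) = 1.5496 + 0.9248 − 2.3510 = 0.123 bits.

0.123 bits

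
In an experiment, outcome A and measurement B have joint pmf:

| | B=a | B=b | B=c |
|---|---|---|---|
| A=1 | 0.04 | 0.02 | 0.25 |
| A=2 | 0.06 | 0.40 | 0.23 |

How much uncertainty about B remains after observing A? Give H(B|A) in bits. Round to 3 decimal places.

1.165 bits

Chain rule: H(B|A) = H(A,B) − H(A).
Marginals: p(A) = (0.3100, 0.6900), p(B) = (0.1000, 0.4200, 0.4800).
H(A,B) = 2.0586 bits; H(A) = 0.8932 bits.
H(B|A) = 2.0586 − 0.8932 = 1.165 bits.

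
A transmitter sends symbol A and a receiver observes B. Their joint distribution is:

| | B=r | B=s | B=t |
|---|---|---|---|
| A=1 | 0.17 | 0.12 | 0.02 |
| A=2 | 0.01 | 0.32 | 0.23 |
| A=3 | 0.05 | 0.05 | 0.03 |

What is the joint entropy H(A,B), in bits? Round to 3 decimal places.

H(A,B) = −Σ p(x,y)·log₂ p(x,y) over all 9 cells.
  cell (1,r): −0.17·log₂0.17 = 0.4346
  cell (1,s): −0.12·log₂0.12 = 0.3671
  cell (1,t): −0.02·log₂0.02 = 0.1129
  cell (2,r): −0.01·log₂0.01 = 0.0664
  cell (2,s): −0.32·log₂0.32 = 0.5260
  cell (2,t): −0.23·log₂0.23 = 0.4877
  cell (3,r): −0.05·log₂0.05 = 0.2161
  cell (3,s): −0.05·log₂0.05 = 0.2161
  cell (3,t): −0.03·log₂0.03 = 0.1518
Sum = 2.579 bits.

2.579 bits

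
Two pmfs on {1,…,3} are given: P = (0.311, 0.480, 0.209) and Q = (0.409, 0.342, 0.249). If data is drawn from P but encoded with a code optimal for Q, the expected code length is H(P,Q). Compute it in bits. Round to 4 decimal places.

H(P,Q) = −Σ p·log₂ q.
  −0.311·log₂(0.409) = 0.40114
  −0.480·log₂(0.342) = 0.74301
  −0.209·log₂(0.249) = 0.41921
H(P,Q) = 1.5634 bits.

1.5634 bits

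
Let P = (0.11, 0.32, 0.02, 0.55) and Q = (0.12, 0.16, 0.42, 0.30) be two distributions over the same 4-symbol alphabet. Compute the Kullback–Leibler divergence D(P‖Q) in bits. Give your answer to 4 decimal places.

0.6993 bits

D(P‖Q) = Σ p·log₂(p/q).
  0.11·log₂(0.11/0.12) = -0.01381
  0.32·log₂(0.32/0.16) = 0.32000
  0.02·log₂(0.02/0.42) = -0.08785
  0.55·log₂(0.55/0.30) = 0.48096
D(P‖Q) = 0.6993 bits.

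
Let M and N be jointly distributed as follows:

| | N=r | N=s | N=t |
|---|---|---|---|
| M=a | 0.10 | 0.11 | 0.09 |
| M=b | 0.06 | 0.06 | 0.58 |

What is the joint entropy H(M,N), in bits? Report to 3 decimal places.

1.938 bits

H(M,N) = −Σ p(x,y)·log₂ p(x,y) over all 6 cells.
  cell (a,r): −0.10·log₂0.10 = 0.3322
  cell (a,s): −0.11·log₂0.11 = 0.3503
  cell (a,t): −0.09·log₂0.09 = 0.3127
  cell (b,r): −0.06·log₂0.06 = 0.2435
  cell (b,s): −0.06·log₂0.06 = 0.2435
  cell (b,t): −0.58·log₂0.58 = 0.4558
Sum = 1.938 bits.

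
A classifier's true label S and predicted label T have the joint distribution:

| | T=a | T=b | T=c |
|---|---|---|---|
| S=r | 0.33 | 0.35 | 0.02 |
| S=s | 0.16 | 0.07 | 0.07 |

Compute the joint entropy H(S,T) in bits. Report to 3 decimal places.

H(S,T) = −Σ p(x,y)·log₂ p(x,y) over all 6 cells.
  cell (r,a): −0.33·log₂0.33 = 0.5278
  cell (r,b): −0.35·log₂0.35 = 0.5301
  cell (r,c): −0.02·log₂0.02 = 0.1129
  cell (s,a): −0.16·log₂0.16 = 0.4230
  cell (s,b): −0.07·log₂0.07 = 0.2686
  cell (s,c): −0.07·log₂0.07 = 0.2686
Sum = 2.131 bits.

2.131 bits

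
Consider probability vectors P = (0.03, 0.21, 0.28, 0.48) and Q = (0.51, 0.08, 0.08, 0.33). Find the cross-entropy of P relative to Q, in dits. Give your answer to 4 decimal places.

0.7774 dits

H(P,Q) = −Σ p·log₁₀ q.
  −0.03·log₁₀(0.51) = 0.00877
  −0.21·log₁₀(0.08) = 0.23035
  −0.28·log₁₀(0.08) = 0.30713
  −0.48·log₁₀(0.33) = 0.23111
H(P,Q) = 0.7774 dits.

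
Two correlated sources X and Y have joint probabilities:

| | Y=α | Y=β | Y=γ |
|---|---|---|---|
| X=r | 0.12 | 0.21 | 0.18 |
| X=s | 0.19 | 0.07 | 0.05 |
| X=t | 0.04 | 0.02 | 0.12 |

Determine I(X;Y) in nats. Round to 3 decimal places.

0.107 nats

Marginals: p(X) = (0.5100, 0.3100, 0.1800), p(Y) = (0.3500, 0.3000, 0.3500).
I(X;Y) = Σ p(x,y)·ln[p(x,y)/(p(x)p(y))].
  (r,α): 0.12·ln(0.6723) = -0.0477
  (r,β): 0.21·ln(1.3725) = 0.0665
  (r,γ): 0.18·ln(1.0084) = 0.0015
  (s,α): 0.19·ln(1.7512) = 0.1065
  (s,β): 0.07·ln(0.7527) = -0.0199
  (s,γ): 0.05·ln(0.4608) = -0.0387
  (t,α): 0.04·ln(0.6349) = -0.0182
  (t,β): 0.02·ln(0.3704) = -0.0199
  (t,γ): 0.12·ln(1.9048) = 0.0773
Sum = 0.107 nats.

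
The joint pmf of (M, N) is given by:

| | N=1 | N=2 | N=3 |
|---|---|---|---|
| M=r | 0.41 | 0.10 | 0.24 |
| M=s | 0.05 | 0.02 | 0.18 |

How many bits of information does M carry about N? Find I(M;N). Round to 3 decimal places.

Marginals: p(M) = (0.7500, 0.2500), p(N) = (0.4600, 0.1200, 0.4200).
I(M;N) = H(M) + H(N) − H(M,N).
H(M) = 0.8113, H(N) = 1.4080, H(M,N) = 2.1280.
I(M;N) = 0.8113 + 1.4080 − 2.1280 = 0.091 bits.

0.091 bits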